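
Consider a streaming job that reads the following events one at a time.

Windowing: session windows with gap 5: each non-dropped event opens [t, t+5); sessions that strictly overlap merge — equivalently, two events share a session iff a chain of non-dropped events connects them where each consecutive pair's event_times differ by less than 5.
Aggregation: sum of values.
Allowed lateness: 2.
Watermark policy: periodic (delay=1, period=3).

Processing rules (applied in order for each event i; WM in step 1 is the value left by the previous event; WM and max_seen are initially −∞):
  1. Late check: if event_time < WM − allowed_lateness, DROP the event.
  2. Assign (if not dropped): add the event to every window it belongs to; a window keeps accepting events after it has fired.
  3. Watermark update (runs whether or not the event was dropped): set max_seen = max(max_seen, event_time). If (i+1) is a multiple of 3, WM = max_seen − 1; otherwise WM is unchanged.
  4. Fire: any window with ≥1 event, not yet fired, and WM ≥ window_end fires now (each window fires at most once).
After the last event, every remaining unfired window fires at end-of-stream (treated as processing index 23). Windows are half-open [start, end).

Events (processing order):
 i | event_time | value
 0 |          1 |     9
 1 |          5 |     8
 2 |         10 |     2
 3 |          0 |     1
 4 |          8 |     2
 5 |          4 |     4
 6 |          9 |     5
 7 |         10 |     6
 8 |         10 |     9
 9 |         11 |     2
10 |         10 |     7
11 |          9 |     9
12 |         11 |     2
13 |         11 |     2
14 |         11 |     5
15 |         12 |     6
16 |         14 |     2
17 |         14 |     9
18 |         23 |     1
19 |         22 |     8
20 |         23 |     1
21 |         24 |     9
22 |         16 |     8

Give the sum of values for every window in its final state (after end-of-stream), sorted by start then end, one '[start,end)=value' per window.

[1,19)=85 [22,29)=19

i=0 t=1 v=9: → [1,6); WM=−∞
i=1 t=5 v=8: → [1,10); WM=−∞
i=2 t=10 v=2: → [10,15); WM=9
i=3 t=0 v=1: DROP (t<9-2); WM=9
i=4 t=8 v=2: → [1,15); WM=9
i=5 t=4 v=4: DROP (t<9-2); WM=9
i=6 t=9 v=5: → [1,15); WM=9
i=7 t=10 v=6: → [1,15); WM=9
i=8 t=10 v=9: → [1,15); WM=9
i=9 t=11 v=2: → [1,16); WM=9
i=10 t=10 v=7: → [1,16); WM=9
i=11 t=9 v=9: → [1,16); WM=10
i=12 t=11 v=2: → [1,16); WM=10
i=13 t=11 v=2: → [1,16); WM=10
i=14 t=11 v=5: → [1,16); WM=10
i=15 t=12 v=6: → [1,17); WM=10
i=16 t=14 v=2: → [1,19); WM=10
i=17 t=14 v=9: → [1,19); WM=13
i=18 t=23 v=1: → [23,28); WM=13
i=19 t=22 v=8: → [22,28); WM=13
i=20 t=23 v=1: → [22,28); WM=22
i=21 t=24 v=9: → [22,29); WM=22
i=22 t=16 v=8: DROP (t<22-2); WM=22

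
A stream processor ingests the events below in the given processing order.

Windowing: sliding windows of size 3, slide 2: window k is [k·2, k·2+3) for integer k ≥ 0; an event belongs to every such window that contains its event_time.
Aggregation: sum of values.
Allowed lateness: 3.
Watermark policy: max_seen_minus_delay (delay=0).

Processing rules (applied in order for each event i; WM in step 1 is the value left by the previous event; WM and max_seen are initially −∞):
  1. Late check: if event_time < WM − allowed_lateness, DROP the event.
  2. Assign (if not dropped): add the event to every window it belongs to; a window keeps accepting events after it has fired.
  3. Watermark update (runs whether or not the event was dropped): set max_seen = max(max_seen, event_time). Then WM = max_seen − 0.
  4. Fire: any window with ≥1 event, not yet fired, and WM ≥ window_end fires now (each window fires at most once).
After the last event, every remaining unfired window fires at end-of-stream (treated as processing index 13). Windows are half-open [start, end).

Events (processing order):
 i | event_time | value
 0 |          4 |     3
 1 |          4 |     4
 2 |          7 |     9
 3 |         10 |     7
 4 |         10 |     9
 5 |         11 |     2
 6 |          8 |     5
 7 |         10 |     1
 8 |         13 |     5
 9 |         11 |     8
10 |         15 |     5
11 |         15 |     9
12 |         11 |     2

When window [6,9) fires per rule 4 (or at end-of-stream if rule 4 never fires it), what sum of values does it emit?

i=0 t=4 v=3: → [4,7),[2,5); WM=4
i=1 t=4 v=4: → [4,7),[2,5); WM=4
i=2 t=7 v=9: → [6,9); WM=7; [2,5) fires=7 [4,7) fires=7
i=3 t=10 v=7: → [10,13),[8,11); WM=10; [6,9) fires=9
i=4 t=10 v=9: → [10,13),[8,11); WM=10
i=5 t=11 v=2: → [10,13); WM=11; [8,11) fires=16
i=6 t=8 v=5: → [8,11),[6,9); WM=11
i=7 t=10 v=1: → [10,13),[8,11); WM=11
i=8 t=13 v=5: → [12,15); WM=13; [10,13) fires=19
i=9 t=11 v=8: → [10,13); WM=13
i=10 t=15 v=5: → [14,17); WM=15; [12,15) fires=5
i=11 t=15 v=9: → [14,17); WM=15
i=12 t=11 v=2: DROP (t<15-3); WM=15

9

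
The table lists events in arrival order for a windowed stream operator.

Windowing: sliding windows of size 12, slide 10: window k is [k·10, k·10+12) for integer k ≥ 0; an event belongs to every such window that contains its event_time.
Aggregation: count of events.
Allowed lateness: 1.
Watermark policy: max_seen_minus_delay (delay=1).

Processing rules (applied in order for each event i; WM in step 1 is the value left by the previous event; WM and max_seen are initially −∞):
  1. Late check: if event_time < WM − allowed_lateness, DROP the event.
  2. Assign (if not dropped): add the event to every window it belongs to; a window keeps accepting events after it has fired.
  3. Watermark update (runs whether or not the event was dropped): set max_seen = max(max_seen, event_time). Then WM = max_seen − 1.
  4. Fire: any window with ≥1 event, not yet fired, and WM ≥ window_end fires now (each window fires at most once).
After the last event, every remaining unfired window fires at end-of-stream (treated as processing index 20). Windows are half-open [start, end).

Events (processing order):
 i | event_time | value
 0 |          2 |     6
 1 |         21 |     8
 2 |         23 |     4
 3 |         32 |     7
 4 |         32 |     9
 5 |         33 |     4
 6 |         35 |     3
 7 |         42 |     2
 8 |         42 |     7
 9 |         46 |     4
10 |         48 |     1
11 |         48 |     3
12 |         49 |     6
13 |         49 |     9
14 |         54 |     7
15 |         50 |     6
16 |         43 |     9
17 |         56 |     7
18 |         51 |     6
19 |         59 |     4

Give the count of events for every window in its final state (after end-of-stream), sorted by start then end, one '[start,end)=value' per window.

[0,12)=1 [10,22)=1 [20,32)=2 [30,42)=4 [40,52)=7 [50,62)=3

i=0 t=2 v=6: → [0,12); WM=1
i=1 t=21 v=8: → [20,32),[10,22); WM=20; [0,12) fires=1
i=2 t=23 v=4: → [20,32); WM=22; [10,22) fires=1
i=3 t=32 v=7: → [30,42); WM=31
i=4 t=32 v=9: → [30,42); WM=31
i=5 t=33 v=4: → [30,42); WM=32; [20,32) fires=2
i=6 t=35 v=3: → [30,42); WM=34
i=7 t=42 v=2: → [40,52); WM=41
i=8 t=42 v=7: → [40,52); WM=41
i=9 t=46 v=4: → [40,52); WM=45; [30,42) fires=4
i=10 t=48 v=1: → [40,52); WM=47
i=11 t=48 v=3: → [40,52); WM=47
i=12 t=49 v=6: → [40,52); WM=48
i=13 t=49 v=9: → [40,52); WM=48
i=14 t=54 v=7: → [50,62); WM=53; [40,52) fires=7
i=15 t=50 v=6: DROP (t<53-1); WM=53
i=16 t=43 v=9: DROP (t<53-1); WM=53
i=17 t=56 v=7: → [50,62); WM=55
i=18 t=51 v=6: DROP (t<55-1); WM=55
i=19 t=59 v=4: → [50,62); WM=58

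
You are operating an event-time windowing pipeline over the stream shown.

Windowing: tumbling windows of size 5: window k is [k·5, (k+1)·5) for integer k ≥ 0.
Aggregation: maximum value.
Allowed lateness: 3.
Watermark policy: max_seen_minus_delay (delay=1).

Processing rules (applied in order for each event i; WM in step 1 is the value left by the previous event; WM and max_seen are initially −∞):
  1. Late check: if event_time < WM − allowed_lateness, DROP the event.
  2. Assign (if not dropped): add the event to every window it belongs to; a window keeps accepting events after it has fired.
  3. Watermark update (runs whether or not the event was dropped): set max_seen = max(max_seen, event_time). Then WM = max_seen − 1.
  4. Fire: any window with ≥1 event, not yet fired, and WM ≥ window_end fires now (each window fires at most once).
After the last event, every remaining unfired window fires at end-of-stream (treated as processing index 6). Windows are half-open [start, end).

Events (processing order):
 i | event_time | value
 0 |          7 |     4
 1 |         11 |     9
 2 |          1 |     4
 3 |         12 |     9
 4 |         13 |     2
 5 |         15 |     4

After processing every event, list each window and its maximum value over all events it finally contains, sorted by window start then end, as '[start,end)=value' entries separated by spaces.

[5,10)=4 [10,15)=9 [15,20)=4

i=0 t=7 v=4: → [5,10); WM=6
i=1 t=11 v=9: → [10,15); WM=10; [5,10) fires=4
i=2 t=1 v=4: DROP (t<10-3); WM=10
i=3 t=12 v=9: → [10,15); WM=11
i=4 t=13 v=2: → [10,15); WM=12
i=5 t=15 v=4: → [15,20); WM=14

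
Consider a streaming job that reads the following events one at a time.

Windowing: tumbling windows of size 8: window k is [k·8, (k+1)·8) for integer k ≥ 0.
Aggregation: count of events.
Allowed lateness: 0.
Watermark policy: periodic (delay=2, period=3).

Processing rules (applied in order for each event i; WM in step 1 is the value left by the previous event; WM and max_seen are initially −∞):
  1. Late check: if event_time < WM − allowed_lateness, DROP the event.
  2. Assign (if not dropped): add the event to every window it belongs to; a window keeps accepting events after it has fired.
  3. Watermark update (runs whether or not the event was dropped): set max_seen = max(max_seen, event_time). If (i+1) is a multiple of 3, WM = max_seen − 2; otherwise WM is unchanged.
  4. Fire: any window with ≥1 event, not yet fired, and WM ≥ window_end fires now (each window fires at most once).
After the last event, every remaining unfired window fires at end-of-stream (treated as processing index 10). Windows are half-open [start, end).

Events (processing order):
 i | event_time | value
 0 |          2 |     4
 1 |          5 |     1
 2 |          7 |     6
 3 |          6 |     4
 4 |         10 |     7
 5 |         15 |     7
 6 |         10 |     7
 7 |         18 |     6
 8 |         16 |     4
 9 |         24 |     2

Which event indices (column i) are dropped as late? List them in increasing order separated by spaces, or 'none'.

i=0 t=2 v=4: → [0,8); WM=−∞
i=1 t=5 v=1: → [0,8); WM=−∞
i=2 t=7 v=6: → [0,8); WM=5
i=3 t=6 v=4: → [0,8); WM=5
i=4 t=10 v=7: → [8,16); WM=5
i=5 t=15 v=7: → [8,16); WM=13; [0,8) fires=4
i=6 t=10 v=7: DROP (t<13-0); WM=13
i=7 t=18 v=6: → [16,24); WM=13
i=8 t=16 v=4: → [16,24); WM=16; [8,16) fires=2
i=9 t=24 v=2: → [24,32); WM=16

6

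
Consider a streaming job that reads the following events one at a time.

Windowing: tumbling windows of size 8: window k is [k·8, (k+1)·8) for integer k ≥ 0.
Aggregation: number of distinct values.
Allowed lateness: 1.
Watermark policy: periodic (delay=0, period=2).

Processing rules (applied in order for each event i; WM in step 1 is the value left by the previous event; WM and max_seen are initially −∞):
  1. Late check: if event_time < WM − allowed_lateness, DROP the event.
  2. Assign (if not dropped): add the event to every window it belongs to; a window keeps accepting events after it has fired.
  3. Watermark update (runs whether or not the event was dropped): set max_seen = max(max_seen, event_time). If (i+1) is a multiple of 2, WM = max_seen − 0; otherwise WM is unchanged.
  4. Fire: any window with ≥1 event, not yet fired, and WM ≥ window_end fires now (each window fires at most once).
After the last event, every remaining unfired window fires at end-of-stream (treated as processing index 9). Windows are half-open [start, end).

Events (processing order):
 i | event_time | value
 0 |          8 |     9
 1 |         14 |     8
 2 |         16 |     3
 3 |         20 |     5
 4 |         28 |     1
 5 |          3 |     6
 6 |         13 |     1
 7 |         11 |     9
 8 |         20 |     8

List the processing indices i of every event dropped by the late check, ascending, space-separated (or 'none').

5 6 7 8

i=0 t=8 v=9: → [8,16); WM=−∞
i=1 t=14 v=8: → [8,16); WM=14
i=2 t=16 v=3: → [16,24); WM=14
i=3 t=20 v=5: → [16,24); WM=20; [8,16) fires=2
i=4 t=28 v=1: → [24,32); WM=20
i=5 t=3 v=6: DROP (t<20-1); WM=28; [16,24) fires=2
i=6 t=13 v=1: DROP (t<28-1); WM=28
i=7 t=11 v=9: DROP (t<28-1); WM=28
i=8 t=20 v=8: DROP (t<28-1); WM=28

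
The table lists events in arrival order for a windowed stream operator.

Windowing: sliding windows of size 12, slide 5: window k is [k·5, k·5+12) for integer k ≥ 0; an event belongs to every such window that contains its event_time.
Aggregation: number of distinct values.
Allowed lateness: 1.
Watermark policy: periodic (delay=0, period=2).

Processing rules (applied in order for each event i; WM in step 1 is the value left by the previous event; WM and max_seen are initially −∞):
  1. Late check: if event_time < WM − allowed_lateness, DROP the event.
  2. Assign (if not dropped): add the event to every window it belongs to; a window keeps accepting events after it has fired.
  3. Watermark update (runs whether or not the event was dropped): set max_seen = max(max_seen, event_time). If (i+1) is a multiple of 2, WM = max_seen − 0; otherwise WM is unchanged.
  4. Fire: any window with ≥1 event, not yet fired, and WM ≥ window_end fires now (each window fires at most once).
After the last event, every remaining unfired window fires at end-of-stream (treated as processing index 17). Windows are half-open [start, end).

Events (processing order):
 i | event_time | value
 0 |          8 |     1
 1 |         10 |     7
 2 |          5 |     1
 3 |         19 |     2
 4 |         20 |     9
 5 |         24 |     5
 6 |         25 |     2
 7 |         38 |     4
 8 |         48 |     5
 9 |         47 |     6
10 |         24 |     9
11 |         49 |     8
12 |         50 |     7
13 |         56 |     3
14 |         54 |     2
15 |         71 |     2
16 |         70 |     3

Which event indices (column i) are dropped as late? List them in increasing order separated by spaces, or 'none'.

2 10 14

i=0 t=8 v=1: → [5,17),[0,12); WM=−∞
i=1 t=10 v=7: → [10,22),[5,17),[0,12); WM=10
i=2 t=5 v=1: DROP (t<10-1); WM=10
i=3 t=19 v=2: → [15,27),[10,22); WM=19; [0,12) fires=2 [5,17) fires=2
i=4 t=20 v=9: → [20,32),[15,27),[10,22); WM=19
i=5 t=24 v=5: → [20,32),[15,27); WM=24; [10,22) fires=3
i=6 t=25 v=2: → [25,37),[20,32),[15,27); WM=24
i=7 t=38 v=4: → [35,47),[30,42); WM=38; [15,27) fires=3 [20,32) fires=3 [25,37) fires=1
i=8 t=48 v=5: → [45,57),[40,52); WM=38
i=9 t=47 v=6: → [45,57),[40,52); WM=48; [30,42) fires=1 [35,47) fires=1
i=10 t=24 v=9: DROP (t<48-1); WM=48
i=11 t=49 v=8: → [45,57),[40,52); WM=49
i=12 t=50 v=7: → [50,62),[45,57),[40,52); WM=49
i=13 t=56 v=3: → [55,67),[50,62),[45,57); WM=56; [40,52) fires=4
i=14 t=54 v=2: DROP (t<56-1); WM=56
i=15 t=71 v=2: → [70,82),[65,77),[60,72); WM=71; [45,57) fires=5 [50,62) fires=2 [55,67) fires=1
i=16 t=70 v=3: → [70,82),[65,77),[60,72); WM=71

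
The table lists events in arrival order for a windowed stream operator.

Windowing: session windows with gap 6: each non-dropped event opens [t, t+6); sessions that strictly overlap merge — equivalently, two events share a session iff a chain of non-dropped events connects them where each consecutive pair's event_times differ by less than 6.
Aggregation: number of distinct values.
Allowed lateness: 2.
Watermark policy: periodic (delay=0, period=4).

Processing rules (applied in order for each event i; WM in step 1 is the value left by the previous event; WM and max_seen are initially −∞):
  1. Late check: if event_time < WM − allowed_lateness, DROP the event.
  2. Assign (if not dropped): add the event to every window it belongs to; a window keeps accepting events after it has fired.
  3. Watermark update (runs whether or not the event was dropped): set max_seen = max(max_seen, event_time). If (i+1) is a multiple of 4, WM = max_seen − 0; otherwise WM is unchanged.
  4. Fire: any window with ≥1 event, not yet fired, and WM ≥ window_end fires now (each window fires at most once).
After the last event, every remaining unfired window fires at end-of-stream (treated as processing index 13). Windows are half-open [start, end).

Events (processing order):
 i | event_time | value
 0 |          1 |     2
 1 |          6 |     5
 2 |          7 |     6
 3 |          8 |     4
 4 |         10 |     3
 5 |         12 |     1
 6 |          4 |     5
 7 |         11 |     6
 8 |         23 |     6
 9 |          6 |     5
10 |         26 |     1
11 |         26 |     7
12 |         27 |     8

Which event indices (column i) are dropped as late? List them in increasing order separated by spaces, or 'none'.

6 9

i=0 t=1 v=2: → [1,7); WM=−∞
i=1 t=6 v=5: → [1,12); WM=−∞
i=2 t=7 v=6: → [1,13); WM=−∞
i=3 t=8 v=4: → [1,14); WM=8
i=4 t=10 v=3: → [1,16); WM=8
i=5 t=12 v=1: → [1,18); WM=8
i=6 t=4 v=5: DROP (t<8-2); WM=8
i=7 t=11 v=6: → [1,18); WM=12
i=8 t=23 v=6: → [23,29); WM=12
i=9 t=6 v=5: DROP (t<12-2); WM=12
i=10 t=26 v=1: → [23,32); WM=12
i=11 t=26 v=7: → [23,32); WM=26
i=12 t=27 v=8: → [23,33); WM=26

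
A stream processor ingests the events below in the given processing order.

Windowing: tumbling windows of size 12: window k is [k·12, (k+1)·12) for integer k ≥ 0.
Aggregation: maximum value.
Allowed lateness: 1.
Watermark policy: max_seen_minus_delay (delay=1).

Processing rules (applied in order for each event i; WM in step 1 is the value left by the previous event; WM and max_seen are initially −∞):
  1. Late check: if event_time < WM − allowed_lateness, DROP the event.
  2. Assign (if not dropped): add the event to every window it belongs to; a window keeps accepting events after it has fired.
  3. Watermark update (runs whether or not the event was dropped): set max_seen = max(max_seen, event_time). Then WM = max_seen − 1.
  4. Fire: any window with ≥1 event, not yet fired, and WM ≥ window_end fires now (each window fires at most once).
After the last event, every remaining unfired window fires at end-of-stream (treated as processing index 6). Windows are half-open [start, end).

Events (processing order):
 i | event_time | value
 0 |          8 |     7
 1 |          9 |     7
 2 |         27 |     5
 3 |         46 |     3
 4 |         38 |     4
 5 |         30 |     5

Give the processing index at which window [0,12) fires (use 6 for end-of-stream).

i=0 t=8 v=7: → [0,12); WM=7
i=1 t=9 v=7: → [0,12); WM=8
i=2 t=27 v=5: → [24,36); WM=26; [0,12) fires=7
i=3 t=46 v=3: → [36,48); WM=45; [24,36) fires=5
i=4 t=38 v=4: DROP (t<45-1); WM=45
i=5 t=30 v=5: DROP (t<45-1); WM=45

2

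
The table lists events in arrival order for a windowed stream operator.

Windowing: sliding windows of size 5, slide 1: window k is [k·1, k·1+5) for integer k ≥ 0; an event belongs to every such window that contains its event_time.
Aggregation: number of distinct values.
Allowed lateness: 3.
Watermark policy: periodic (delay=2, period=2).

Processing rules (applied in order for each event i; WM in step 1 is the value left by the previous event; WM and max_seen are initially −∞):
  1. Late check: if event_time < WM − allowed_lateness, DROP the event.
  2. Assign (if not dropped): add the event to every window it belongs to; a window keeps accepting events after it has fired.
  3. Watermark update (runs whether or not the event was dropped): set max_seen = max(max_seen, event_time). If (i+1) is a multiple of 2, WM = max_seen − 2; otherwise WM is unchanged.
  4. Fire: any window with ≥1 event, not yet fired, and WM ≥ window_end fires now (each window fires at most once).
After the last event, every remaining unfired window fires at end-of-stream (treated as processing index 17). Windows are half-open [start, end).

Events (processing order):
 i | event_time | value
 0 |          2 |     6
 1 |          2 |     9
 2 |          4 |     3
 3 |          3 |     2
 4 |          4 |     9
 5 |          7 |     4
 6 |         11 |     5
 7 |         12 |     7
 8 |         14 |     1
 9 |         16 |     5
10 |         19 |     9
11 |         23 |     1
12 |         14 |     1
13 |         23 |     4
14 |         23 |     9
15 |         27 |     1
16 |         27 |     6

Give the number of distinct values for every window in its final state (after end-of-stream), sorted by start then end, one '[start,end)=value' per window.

i=0 t=2 v=6: → [2,7),[1,6),[0,5); WM=−∞
i=1 t=2 v=9: → [2,7),[1,6),[0,5); WM=0
i=2 t=4 v=3: → [4,9),[3,8),[2,7),[1,6),[0,5); WM=0
i=3 t=3 v=2: → [3,8),[2,7),[1,6),[0,5); WM=2
i=4 t=4 v=9: → [4,9),[3,8),[2,7),[1,6),[0,5); WM=2
i=5 t=7 v=4: → [7,12),[6,11),[5,10),[4,9),[3,8); WM=5; [0,5) fires=4
i=6 t=11 v=5: → [11,16),[10,15),[9,14),[8,13),[7,12); WM=5
i=7 t=12 v=7: → [12,17),[11,16),[10,15),[9,14),[8,13); WM=10; [1,6) fires=4 [2,7) fires=4 [3,8) fires=4 [4,9) fires=3 [5,10) fires=1
i=8 t=14 v=1: → [14,19),[13,18),[12,17),[11,16),[10,15); WM=10
i=9 t=16 v=5: → [16,21),[15,20),[14,19),[13,18),[12,17); WM=14; [6,11) fires=1 [7,12) fires=2 [8,13) fires=2 [9,14) fires=2
i=10 t=19 v=9: → [19,24),[18,23),[17,22),[16,21),[15,20); WM=14
i=11 t=23 v=1: → [23,28),[22,27),[21,26),[20,25),[19,24); WM=21; [10,15) fires=3 [11,16) fires=3 [12,17) fires=3 [13,18) fires=2 [14,19) fires=2 [15,20) fires=2 [16,21) fires=2
i=12 t=14 v=1: DROP (t<21-3); WM=21
i=13 t=23 v=4: → [23,28),[22,27),[21,26),[20,25),[19,24); WM=21
i=14 t=23 v=9: → [23,28),[22,27),[21,26),[20,25),[19,24); WM=21
i=15 t=27 v=1: → [27,32),[26,31),[25,30),[24,29),[23,28); WM=25; [17,22) fires=1 [18,23) fires=1 [19,24) fires=3 [20,25) fires=3
i=16 t=27 v=6: → [27,32),[26,31),[25,30),[24,29),[23,28); WM=25

[0,5)=4 [1,6)=4 [2,7)=4 [3,8)=4 [4,9)=3 [5,10)=1 [6,11)=1 [7,12)=2 [8,13)=2 [9,14)=2 [10,15)=3 [11,16)=3 [12,17)=3 [13,18)=2 [14,19)=2 [15,20)=2 [16,21)=2 [17,22)=1 [18,23)=1 [19,24)=3 [20,25)=3 [21,26)=3 [22,27)=3 [23,28)=4 [24,29)=2 [25,30)=2 [26,31)=2 [27,32)=2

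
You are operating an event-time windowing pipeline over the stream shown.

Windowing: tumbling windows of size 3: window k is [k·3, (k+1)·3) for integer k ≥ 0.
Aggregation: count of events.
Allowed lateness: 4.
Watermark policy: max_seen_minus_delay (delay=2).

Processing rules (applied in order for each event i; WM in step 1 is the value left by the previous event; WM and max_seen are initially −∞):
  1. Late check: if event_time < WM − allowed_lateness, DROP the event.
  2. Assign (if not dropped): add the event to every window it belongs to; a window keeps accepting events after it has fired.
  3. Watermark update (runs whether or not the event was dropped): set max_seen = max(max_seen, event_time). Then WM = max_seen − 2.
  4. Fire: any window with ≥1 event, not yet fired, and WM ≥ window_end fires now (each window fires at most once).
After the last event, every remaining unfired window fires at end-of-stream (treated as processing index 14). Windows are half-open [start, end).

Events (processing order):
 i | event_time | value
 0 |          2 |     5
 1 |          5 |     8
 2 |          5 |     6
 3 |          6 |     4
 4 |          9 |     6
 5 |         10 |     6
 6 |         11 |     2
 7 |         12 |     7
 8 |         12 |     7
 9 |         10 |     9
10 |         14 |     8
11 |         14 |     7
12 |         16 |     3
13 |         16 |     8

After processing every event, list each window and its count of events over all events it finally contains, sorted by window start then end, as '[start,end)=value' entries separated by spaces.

i=0 t=2 v=5: → [0,3); WM=0
i=1 t=5 v=8: → [3,6); WM=3; [0,3) fires=1
i=2 t=5 v=6: → [3,6); WM=3
i=3 t=6 v=4: → [6,9); WM=4
i=4 t=9 v=6: → [9,12); WM=7; [3,6) fires=2
i=5 t=10 v=6: → [9,12); WM=8
i=6 t=11 v=2: → [9,12); WM=9; [6,9) fires=1
i=7 t=12 v=7: → [12,15); WM=10
i=8 t=12 v=7: → [12,15); WM=10
i=9 t=10 v=9: → [9,12); WM=10
i=10 t=14 v=8: → [12,15); WM=12; [9,12) fires=4
i=11 t=14 v=7: → [12,15); WM=12
i=12 t=16 v=3: → [15,18); WM=14
i=13 t=16 v=8: → [15,18); WM=14

[0,3)=1 [3,6)=2 [6,9)=1 [9,12)=4 [12,15)=4 [15,18)=2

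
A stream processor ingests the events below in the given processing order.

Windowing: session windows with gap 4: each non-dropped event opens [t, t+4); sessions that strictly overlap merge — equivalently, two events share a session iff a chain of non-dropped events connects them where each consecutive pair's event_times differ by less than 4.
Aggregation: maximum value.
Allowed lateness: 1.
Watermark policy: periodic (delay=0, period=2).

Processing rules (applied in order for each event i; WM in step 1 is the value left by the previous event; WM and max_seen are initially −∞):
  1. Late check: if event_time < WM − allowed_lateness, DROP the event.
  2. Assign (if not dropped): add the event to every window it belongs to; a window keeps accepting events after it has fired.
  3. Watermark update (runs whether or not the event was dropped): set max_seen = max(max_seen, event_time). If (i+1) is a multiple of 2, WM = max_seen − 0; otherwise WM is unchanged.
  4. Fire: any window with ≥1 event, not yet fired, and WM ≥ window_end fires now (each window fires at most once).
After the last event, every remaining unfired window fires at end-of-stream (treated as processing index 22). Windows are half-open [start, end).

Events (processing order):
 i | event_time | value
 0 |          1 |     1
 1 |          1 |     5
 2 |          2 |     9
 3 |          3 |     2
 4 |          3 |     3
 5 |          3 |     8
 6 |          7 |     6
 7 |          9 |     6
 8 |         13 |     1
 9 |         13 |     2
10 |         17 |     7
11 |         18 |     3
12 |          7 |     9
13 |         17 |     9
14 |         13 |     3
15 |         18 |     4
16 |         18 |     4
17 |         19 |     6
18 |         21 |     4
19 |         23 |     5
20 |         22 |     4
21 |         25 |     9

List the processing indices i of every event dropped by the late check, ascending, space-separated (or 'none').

12 14

i=0 t=1 v=1: → [1,5); WM=−∞
i=1 t=1 v=5: → [1,5); WM=1
i=2 t=2 v=9: → [1,6); WM=1
i=3 t=3 v=2: → [1,7); WM=3
i=4 t=3 v=3: → [1,7); WM=3
i=5 t=3 v=8: → [1,7); WM=3
i=6 t=7 v=6: → [7,11); WM=3
i=7 t=9 v=6: → [7,13); WM=9
i=8 t=13 v=1: → [13,17); WM=9
i=9 t=13 v=2: → [13,17); WM=13
i=10 t=17 v=7: → [17,21); WM=13
i=11 t=18 v=3: → [17,22); WM=18
i=12 t=7 v=9: DROP (t<18-1); WM=18
i=13 t=17 v=9: → [17,22); WM=18
i=14 t=13 v=3: DROP (t<18-1); WM=18
i=15 t=18 v=4: → [17,22); WM=18
i=16 t=18 v=4: → [17,22); WM=18
i=17 t=19 v=6: → [17,23); WM=19
i=18 t=21 v=4: → [17,25); WM=19
i=19 t=23 v=5: → [17,27); WM=23
i=20 t=22 v=4: → [17,27); WM=23
i=21 t=25 v=9: → [17,29); WM=25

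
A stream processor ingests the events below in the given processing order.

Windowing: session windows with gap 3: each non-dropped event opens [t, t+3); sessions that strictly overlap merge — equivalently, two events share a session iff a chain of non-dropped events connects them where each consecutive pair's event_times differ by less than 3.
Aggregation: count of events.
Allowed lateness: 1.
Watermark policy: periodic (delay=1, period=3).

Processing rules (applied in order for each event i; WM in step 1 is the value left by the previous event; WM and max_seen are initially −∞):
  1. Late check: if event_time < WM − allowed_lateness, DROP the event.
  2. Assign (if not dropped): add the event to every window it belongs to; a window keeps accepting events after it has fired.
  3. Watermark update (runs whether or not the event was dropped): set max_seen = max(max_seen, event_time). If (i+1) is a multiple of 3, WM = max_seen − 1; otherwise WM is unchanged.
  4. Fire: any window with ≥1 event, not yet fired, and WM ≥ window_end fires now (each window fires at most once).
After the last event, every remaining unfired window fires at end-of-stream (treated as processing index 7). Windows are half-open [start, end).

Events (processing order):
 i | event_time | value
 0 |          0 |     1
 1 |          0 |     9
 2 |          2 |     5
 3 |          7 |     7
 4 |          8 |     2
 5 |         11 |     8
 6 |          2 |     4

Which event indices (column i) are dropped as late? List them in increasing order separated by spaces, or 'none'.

6

i=0 t=0 v=1: → [0,3); WM=−∞
i=1 t=0 v=9: → [0,3); WM=−∞
i=2 t=2 v=5: → [0,5); WM=1
i=3 t=7 v=7: → [7,10); WM=1
i=4 t=8 v=2: → [7,11); WM=1
i=5 t=11 v=8: → [11,14); WM=10
i=6 t=2 v=4: DROP (t<10-1); WM=10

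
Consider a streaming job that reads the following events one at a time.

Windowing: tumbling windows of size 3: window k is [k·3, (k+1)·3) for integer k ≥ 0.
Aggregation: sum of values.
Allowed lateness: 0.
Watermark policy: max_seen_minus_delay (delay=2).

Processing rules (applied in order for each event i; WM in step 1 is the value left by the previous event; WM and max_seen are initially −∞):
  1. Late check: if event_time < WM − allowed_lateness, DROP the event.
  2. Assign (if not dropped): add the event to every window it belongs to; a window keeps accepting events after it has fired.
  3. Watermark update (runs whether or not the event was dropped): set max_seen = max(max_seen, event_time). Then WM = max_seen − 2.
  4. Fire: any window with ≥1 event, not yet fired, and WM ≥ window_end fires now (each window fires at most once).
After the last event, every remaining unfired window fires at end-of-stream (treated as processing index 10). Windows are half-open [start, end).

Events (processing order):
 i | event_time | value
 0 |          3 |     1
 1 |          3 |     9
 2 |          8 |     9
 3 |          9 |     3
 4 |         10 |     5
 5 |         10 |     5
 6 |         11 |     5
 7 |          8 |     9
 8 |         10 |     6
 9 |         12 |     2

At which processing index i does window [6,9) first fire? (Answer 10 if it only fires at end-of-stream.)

6

i=0 t=3 v=1: → [3,6); WM=1
i=1 t=3 v=9: → [3,6); WM=1
i=2 t=8 v=9: → [6,9); WM=6; [3,6) fires=10
i=3 t=9 v=3: → [9,12); WM=7
i=4 t=10 v=5: → [9,12); WM=8
i=5 t=10 v=5: → [9,12); WM=8
i=6 t=11 v=5: → [9,12); WM=9; [6,9) fires=9
i=7 t=8 v=9: DROP (t<9-0); WM=9
i=8 t=10 v=6: → [9,12); WM=9
i=9 t=12 v=2: → [12,15); WM=10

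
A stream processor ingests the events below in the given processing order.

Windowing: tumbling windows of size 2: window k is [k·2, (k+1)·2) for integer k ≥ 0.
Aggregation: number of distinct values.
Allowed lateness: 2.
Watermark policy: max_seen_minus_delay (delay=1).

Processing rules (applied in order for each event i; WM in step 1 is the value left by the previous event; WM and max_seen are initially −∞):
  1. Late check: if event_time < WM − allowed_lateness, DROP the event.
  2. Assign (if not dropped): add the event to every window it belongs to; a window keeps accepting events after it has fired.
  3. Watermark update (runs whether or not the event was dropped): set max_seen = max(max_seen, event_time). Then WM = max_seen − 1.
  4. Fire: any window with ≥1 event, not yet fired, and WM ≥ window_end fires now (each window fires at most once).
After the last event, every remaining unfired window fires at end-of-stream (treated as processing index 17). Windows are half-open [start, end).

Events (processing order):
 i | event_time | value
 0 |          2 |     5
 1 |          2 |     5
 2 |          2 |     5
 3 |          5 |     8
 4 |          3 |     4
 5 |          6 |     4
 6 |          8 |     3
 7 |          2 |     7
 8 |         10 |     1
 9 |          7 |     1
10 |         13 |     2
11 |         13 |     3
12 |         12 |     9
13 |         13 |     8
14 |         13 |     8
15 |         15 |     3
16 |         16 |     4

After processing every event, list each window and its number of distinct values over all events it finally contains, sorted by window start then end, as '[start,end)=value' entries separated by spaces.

i=0 t=2 v=5: → [2,4); WM=1
i=1 t=2 v=5: → [2,4); WM=1
i=2 t=2 v=5: → [2,4); WM=1
i=3 t=5 v=8: → [4,6); WM=4; [2,4) fires=1
i=4 t=3 v=4: → [2,4); WM=4
i=5 t=6 v=4: → [6,8); WM=5
i=6 t=8 v=3: → [8,10); WM=7; [4,6) fires=1
i=7 t=2 v=7: DROP (t<7-2); WM=7
i=8 t=10 v=1: → [10,12); WM=9; [6,8) fires=1
i=9 t=7 v=1: → [6,8); WM=9
i=10 t=13 v=2: → [12,14); WM=12; [8,10) fires=1 [10,12) fires=1
i=11 t=13 v=3: → [12,14); WM=12
i=12 t=12 v=9: → [12,14); WM=12
i=13 t=13 v=8: → [12,14); WM=12
i=14 t=13 v=8: → [12,14); WM=12
i=15 t=15 v=3: → [14,16); WM=14; [12,14) fires=4
i=16 t=16 v=4: → [16,18); WM=15

[2,4)=2 [4,6)=1 [6,8)=2 [8,10)=1 [10,12)=1 [12,14)=4 [14,16)=1 [16,18)=1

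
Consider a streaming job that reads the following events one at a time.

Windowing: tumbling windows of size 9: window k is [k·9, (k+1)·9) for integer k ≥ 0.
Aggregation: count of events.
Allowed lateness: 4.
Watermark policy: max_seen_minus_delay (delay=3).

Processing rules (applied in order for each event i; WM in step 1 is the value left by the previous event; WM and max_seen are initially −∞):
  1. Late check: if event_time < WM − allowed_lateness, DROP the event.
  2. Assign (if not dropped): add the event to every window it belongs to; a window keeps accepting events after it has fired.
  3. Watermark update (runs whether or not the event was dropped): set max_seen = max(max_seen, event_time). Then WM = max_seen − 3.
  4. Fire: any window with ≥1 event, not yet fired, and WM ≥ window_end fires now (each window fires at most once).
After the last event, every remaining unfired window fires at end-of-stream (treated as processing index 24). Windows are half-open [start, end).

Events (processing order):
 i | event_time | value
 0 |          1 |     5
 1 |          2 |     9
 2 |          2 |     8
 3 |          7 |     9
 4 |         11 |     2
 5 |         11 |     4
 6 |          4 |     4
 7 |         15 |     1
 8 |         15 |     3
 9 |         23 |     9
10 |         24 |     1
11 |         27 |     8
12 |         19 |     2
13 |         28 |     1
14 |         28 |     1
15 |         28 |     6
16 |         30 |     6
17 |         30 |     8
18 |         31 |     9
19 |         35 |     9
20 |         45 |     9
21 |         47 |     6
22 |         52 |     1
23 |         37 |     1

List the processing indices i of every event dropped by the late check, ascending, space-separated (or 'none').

12 23

i=0 t=1 v=5: → [0,9); WM=-2
i=1 t=2 v=9: → [0,9); WM=-1
i=2 t=2 v=8: → [0,9); WM=-1
i=3 t=7 v=9: → [0,9); WM=4
i=4 t=11 v=2: → [9,18); WM=8
i=5 t=11 v=4: → [9,18); WM=8
i=6 t=4 v=4: → [0,9); WM=8
i=7 t=15 v=1: → [9,18); WM=12; [0,9) fires=5
i=8 t=15 v=3: → [9,18); WM=12
i=9 t=23 v=9: → [18,27); WM=20; [9,18) fires=4
i=10 t=24 v=1: → [18,27); WM=21
i=11 t=27 v=8: → [27,36); WM=24
i=12 t=19 v=2: DROP (t<24-4); WM=24
i=13 t=28 v=1: → [27,36); WM=25
i=14 t=28 v=1: → [27,36); WM=25
i=15 t=28 v=6: → [27,36); WM=25
i=16 t=30 v=6: → [27,36); WM=27; [18,27) fires=2
i=17 t=30 v=8: → [27,36); WM=27
i=18 t=31 v=9: → [27,36); WM=28
i=19 t=35 v=9: → [27,36); WM=32
i=20 t=45 v=9: → [45,54); WM=42; [27,36) fires=8
i=21 t=47 v=6: → [45,54); WM=44
i=22 t=52 v=1: → [45,54); WM=49
i=23 t=37 v=1: DROP (t<49-4); WM=49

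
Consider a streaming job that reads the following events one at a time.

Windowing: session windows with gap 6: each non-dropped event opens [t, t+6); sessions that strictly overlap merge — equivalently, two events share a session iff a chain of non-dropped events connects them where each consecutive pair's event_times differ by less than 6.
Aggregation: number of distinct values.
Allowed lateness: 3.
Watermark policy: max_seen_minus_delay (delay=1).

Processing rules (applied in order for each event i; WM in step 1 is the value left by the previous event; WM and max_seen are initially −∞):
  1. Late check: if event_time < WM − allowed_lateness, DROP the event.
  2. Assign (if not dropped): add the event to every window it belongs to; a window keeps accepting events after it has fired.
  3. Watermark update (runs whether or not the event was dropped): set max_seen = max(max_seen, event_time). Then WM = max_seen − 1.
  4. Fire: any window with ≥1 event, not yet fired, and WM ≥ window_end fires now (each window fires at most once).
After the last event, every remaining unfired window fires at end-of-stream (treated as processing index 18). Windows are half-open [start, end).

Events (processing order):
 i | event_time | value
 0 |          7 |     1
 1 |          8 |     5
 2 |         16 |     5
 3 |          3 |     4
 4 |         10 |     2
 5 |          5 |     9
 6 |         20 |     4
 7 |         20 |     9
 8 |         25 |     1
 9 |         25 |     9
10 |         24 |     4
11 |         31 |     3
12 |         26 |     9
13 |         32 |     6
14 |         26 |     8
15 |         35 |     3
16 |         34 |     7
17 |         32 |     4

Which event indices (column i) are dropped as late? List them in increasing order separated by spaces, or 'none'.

3 4 5 12 14

i=0 t=7 v=1: → [7,13); WM=6
i=1 t=8 v=5: → [7,14); WM=7
i=2 t=16 v=5: → [16,22); WM=15
i=3 t=3 v=4: DROP (t<15-3); WM=15
i=4 t=10 v=2: DROP (t<15-3); WM=15
i=5 t=5 v=9: DROP (t<15-3); WM=15
i=6 t=20 v=4: → [16,26); WM=19
i=7 t=20 v=9: → [16,26); WM=19
i=8 t=25 v=1: → [16,31); WM=24
i=9 t=25 v=9: → [16,31); WM=24
i=10 t=24 v=4: → [16,31); WM=24
i=11 t=31 v=3: → [31,37); WM=30
i=12 t=26 v=9: DROP (t<30-3); WM=30
i=13 t=32 v=6: → [31,38); WM=31
i=14 t=26 v=8: DROP (t<31-3); WM=31
i=15 t=35 v=3: → [31,41); WM=34
i=16 t=34 v=7: → [31,41); WM=34
i=17 t=32 v=4: → [31,41); WM=34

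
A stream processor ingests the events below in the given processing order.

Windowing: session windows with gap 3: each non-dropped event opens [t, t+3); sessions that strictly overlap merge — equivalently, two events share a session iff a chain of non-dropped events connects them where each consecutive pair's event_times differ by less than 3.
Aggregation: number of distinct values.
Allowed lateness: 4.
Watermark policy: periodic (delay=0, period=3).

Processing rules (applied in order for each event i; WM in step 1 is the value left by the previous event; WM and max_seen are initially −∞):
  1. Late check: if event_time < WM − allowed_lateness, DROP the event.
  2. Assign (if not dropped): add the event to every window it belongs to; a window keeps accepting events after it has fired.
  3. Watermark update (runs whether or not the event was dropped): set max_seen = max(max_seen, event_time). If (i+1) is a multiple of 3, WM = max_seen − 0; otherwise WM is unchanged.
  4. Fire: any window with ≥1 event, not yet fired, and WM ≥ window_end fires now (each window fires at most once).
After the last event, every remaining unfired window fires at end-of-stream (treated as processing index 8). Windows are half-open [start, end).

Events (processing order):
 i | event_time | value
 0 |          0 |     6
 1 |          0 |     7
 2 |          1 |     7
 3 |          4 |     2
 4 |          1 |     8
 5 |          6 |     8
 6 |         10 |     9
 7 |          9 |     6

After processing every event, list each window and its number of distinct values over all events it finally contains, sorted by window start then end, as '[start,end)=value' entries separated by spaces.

i=0 t=0 v=6: → [0,3); WM=−∞
i=1 t=0 v=7: → [0,3); WM=−∞
i=2 t=1 v=7: → [0,4); WM=1
i=3 t=4 v=2: → [4,7); WM=1
i=4 t=1 v=8: → [0,4); WM=1
i=5 t=6 v=8: → [4,9); WM=6
i=6 t=10 v=9: → [10,13); WM=6
i=7 t=9 v=6: → [9,13); WM=6

[0,4)=3 [4,9)=2 [9,13)=2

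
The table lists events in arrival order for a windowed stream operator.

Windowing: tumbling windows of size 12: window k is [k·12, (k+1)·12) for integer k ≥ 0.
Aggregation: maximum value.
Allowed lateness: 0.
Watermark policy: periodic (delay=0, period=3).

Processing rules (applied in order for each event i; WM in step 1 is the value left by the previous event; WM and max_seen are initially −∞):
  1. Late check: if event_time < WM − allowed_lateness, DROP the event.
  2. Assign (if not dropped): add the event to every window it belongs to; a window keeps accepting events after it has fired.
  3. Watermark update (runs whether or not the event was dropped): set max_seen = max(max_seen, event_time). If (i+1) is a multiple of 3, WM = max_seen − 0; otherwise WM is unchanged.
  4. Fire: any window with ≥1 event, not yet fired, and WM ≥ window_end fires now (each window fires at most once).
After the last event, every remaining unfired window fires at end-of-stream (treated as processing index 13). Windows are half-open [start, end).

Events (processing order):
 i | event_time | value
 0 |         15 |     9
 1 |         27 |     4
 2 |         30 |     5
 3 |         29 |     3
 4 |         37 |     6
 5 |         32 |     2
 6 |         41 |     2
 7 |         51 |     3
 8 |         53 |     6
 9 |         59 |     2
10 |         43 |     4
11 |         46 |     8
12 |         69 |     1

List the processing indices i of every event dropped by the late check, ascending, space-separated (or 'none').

3 10 11

i=0 t=15 v=9: → [12,24); WM=−∞
i=1 t=27 v=4: → [24,36); WM=−∞
i=2 t=30 v=5: → [24,36); WM=30; [12,24) fires=9
i=3 t=29 v=3: DROP (t<30-0); WM=30
i=4 t=37 v=6: → [36,48); WM=30
i=5 t=32 v=2: → [24,36); WM=37; [24,36) fires=5
i=6 t=41 v=2: → [36,48); WM=37
i=7 t=51 v=3: → [48,60); WM=37
i=8 t=53 v=6: → [48,60); WM=53; [36,48) fires=6
i=9 t=59 v=2: → [48,60); WM=53
i=10 t=43 v=4: DROP (t<53-0); WM=53
i=11 t=46 v=8: DROP (t<53-0); WM=59
i=12 t=69 v=1: → [60,72); WM=59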